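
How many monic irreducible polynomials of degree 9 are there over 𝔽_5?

By the necklace-counting formula, N_5(9) = (1/9) Σ_{d|9} μ(9/d)·5^d.
Divisors of 9: 1, 3, 9; μ(9/d) for each: 0, -1, 1.
Σ = − 5^3 + 5^9 = 1953000.
N = 1953000/9 = 217000.

217000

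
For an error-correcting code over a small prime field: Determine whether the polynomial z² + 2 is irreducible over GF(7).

Yes

Write h(z) = z² + 2.
Check for roots in GF(7): h(0) = 2; h(1) = 3; h(2) = 6; h(3) = 4; h(4) = 4; h(5) = 6; h(6) = 3.
No roots. A degree-2 polynomial over a field with no linear factor is irreducible.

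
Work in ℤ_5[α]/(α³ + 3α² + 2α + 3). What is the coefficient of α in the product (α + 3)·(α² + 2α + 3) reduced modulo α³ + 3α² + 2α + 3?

2

Multiply in ℤ_5[α]: (α + 3)·(α² + 2α + 3) = α³ + 4α + 4.
Reduce using α³ ≡ 2α² + 3α + 2 (mod α³ + 3α² + 2α + 3).
Reduced: 2α² + 2α + 1.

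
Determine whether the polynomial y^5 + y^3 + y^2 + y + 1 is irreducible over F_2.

Write g(y) = y^5 + y^3 + y^2 + y + 1.
Check for roots in F_2: g(0) = 1; g(1) = 1.
No roots, so no linear factors.
Monic irreducibles of degree 2 over GF(2): y^2 + y + 1.
None of them divide g (all give nonzero remainder).
No irreducible factor of degree ≤ 2 exists, so g is irreducible over GF(2).

Yes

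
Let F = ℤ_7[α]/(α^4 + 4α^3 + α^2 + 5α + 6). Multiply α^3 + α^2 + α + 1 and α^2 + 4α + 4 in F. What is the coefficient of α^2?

Multiply in ℤ_7[α]: (α^3 + α^2 + α + 1)·(α^2 + 4α + 4) = α^5 + 5α^4 + 2α^3 + 2α^2 + α + 4.
Reduce using α^4 ≡ 3α^3 + 6α^2 + 2α + 1 (mod α^4 + 4α^3 + α^2 + 5α + 6).
Reduced: 4α^3 + 3α^2 + 4α + 5.

3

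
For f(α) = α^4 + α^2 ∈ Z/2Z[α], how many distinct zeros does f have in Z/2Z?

Evaluate at each of the 2 elements of Z/2Z:
f(0) = 0 → root; f(1) = 0 → root.
Roots: {0, 1}.

2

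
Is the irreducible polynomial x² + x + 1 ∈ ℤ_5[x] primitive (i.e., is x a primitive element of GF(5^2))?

Write f(x) = x² + x + 1.
|GF(5^2)^×| = 5^2 − 1 = 24. Prime factorization: 24 = 2^3·3.
f is primitive ⇔ x has order 24 in GF(5)[x]/(f), i.e. x^(24/q) ≠ 1 for each prime q | 24.
x^(12) mod f = 1
x^(8) mod f = 4x + 4.
Since x^(12) = 1, the order of x divides 12 < 24; not primitive.

No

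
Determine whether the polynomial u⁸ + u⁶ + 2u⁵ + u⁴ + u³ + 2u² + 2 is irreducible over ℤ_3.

Yes

Write h(u) = u⁸ + u⁶ + 2u⁵ + u⁴ + u³ + 2u² + 2.
Check for roots in ℤ_3: h(0) = 2; h(1) = 1; h(2) = 1.
No roots, so no linear factors.
Monic irreducibles of degree 2 over GF(3): u² + 1, u² + u + 2, u² + 2u + 2.
None of them divide h (all give nonzero remainder).
Degree-3 irreducible divisors: test the 8 monic irreducibles of degree 3 over GF(3).
None of them divide h (all give nonzero remainder).
Degree-4 irreducible divisors: test the 18 monic irreducibles of degree 4 over GF(3).
None of them divide h (all give nonzero remainder).
No irreducible factor of degree ≤ 4 exists, so h is irreducible over GF(3).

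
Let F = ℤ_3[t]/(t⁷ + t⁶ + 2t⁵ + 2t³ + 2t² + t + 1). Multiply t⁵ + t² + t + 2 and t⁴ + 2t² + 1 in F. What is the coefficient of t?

1

Multiply in ℤ_3[t]: (t⁵ + t² + t + 2)·(t⁴ + 2t² + 1) = t⁹ + 2t⁷ + t⁶ + 2t⁵ + t⁴ + 2t³ + 2t² + t + 2.
Reduce using t⁷ ≡ 2t⁶ + t⁵ + t³ + t² + 2t + 2 (mod t⁷ + t⁶ + 2t⁵ + 2t³ + 2t² + t + 1).
Reduced: 2t⁶ + t⁵ + t⁴ + t³ + t + 1.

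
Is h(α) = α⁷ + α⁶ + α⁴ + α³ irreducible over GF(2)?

No

Check for roots in GF(2): h(0) = 0 → root; h(1) = 0 → root.
h(0) = 0, so (α) divides h(α); h is reducible.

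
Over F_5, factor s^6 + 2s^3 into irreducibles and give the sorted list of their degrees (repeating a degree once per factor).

1, 1, 1, 1, 2

Write f(s) = s^6 + 2s^3.
Roots in F_5: f(0) = 0 → root; f(1) = 3; f(2) = 0 → root; f(3) = 3; f(4) = 4.
Linear factors from roots: (s), (s - 2).
Complete factorization: f(s) = (s - 2)·(s)^3·(s^2 + 2s - 1).
Factor degrees with multiplicity: 1 + 1 + 1 + 1 + 2 = 6.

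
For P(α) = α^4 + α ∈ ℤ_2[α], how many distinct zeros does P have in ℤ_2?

2

Evaluate at each of the 2 elements of ℤ_2:
P(0) = 0 → root; P(1) = 0 → root.
Roots: {0, 1}.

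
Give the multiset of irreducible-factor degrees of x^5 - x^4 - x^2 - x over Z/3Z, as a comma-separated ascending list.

Write f(x) = x^5 - x^4 - x^2 - x.
Roots in Z/3Z: f(0) = 0 → root; f(1) = 1; f(2) = 1.
Linear factors from roots: (x).
Complete factorization: f(x) = (x)·(x^2 + 1)·(x^2 - x - 1).
Factor degrees with multiplicity: 1 + 2 + 2 = 5.

1, 2, 2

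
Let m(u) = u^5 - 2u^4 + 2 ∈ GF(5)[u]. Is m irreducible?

Check for roots in GF(5): m(0) = 2; m(1) = 1; m(2) = 2; m(3) = 3; m(4) = 4.
No roots, so no linear factors.
Degree-2 irreducible divisors: test the 10 monic irreducibles of degree 2 over GF(5).
None of them divide m (all give nonzero remainder).
No irreducible factor of degree ≤ 2 exists, so m is irreducible over GF(5).

Yes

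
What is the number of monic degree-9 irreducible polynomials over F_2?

56

x^(2^9) − x is the product of all monic irreducibles of degree dividing 9; Möbius inversion gives N = (1/9) Σ μ(9/d)·2^d.
Divisors of 9: 1, 3, 9; μ(9/d) for each: 0, -1, 1.
Σ = − 2^3 + 2^9 = 504.
N = 504/9 = 56.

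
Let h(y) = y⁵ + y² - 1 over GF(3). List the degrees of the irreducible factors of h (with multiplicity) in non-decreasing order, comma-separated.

2, 3

Roots in GF(3): h(0) = 2; h(1) = 1; h(2) = 2.
Complete factorization: h(y) = (y² - y - 1)·(y³ + y² - y + 1).
Factor degrees with multiplicity: 2 + 3 = 5.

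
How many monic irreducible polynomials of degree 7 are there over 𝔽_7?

117648

x^(7^7) − x is the product of all monic irreducibles of degree dividing 7; Möbius inversion gives N = (1/7) Σ μ(7/d)·7^d.
Divisors of 7: 1, 7; μ(7/d) for each: -1, 1.
Σ = − 7^1 + 7^7 = 823536.
N = 823536/7 = 117648.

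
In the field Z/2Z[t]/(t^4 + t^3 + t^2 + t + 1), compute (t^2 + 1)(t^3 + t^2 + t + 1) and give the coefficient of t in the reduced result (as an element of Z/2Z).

Multiply in Z/2Z[t]: (t^2 + 1)·(t^3 + t^2 + t + 1) = t^5 + t^4 + t + 1.
Reduce using t^4 ≡ t^3 + t^2 + t + 1 (mod t^4 + t^3 + t^2 + t + 1).
Reduced: t^3 + t^2 + 1.

0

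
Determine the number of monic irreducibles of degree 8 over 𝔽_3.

810

Gauss's count: N_{3}(8) = (1/8) Σ_{d|8} μ(8/d)·3^d.
Divisors of 8: 1, 2, 4, 8; μ(8/d) for each: 0, 0, -1, 1.
Σ = − 3^4 + 3^8 = 6480.
N = 6480/8 = 810.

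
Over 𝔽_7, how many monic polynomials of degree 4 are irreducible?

Gauss's count: N_{7}(4) = (1/4) Σ_{d|4} μ(4/d)·7^d.
Divisors of 4: 1, 2, 4; μ(4/d) for each: 0, -1, 1.
Σ = − 7^2 + 7^4 = 2352.
N = 2352/4 = 588.

588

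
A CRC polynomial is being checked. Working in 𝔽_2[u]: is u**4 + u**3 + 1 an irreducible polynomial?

Yes

Write P(u) = u**4 + u**3 + 1.
Check for roots in 𝔽_2: P(0) = 1; P(1) = 1.
No roots, so no linear factors.
Monic irreducibles of degree 2 over GF(2): u**2 + u + 1.
None of them divide P (all give nonzero remainder).
No irreducible factor of degree ≤ 2 exists, so P is irreducible over GF(2).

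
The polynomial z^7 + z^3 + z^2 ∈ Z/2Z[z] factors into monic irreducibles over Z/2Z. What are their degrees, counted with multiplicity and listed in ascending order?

Write f(z) = z^7 + z^3 + z^2.
Roots in Z/2Z: f(0) = 0 → root; f(1) = 1.
Linear factors from roots: (z).
Complete factorization: f(z) = (z)^2·(z^2 + z + 1)·(z^3 + z^2 + 1).
Factor degrees with multiplicity: 1 + 1 + 2 + 3 = 7.

1, 1, 2, 3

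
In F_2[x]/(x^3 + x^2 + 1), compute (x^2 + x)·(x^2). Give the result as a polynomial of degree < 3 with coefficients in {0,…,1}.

Multiply in F_2[x]: (x^2 + x)·(x^2) = x^4 + x^3.
Reduce using x^3 ≡ x^2 + 1 (mod x^3 + x^2 + 1).
Reduced: x.

x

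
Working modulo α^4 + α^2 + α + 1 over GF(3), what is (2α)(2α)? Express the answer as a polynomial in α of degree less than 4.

α^2

Multiply in GF(3)[α]: (2α)·(2α) = α^2.
Reduced: α^2.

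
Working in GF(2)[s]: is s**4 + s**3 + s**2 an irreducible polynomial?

No

Write P(s) = s**4 + s**3 + s**2.
Check for roots in GF(2): P(0) = 0 → root; P(1) = 1.
P(0) = 0, so (s) divides P(s); P is reducible.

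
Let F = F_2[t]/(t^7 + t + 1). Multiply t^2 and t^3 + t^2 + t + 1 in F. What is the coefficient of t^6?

Multiply in F_2[t]: (t^2)·(t^3 + t^2 + t + 1) = t^5 + t^4 + t^3 + t^2.
Reduced: t^5 + t^4 + t^3 + t^2.

0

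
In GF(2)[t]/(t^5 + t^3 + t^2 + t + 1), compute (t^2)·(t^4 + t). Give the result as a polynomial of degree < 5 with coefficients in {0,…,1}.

Multiply in GF(2)[t]: (t^2)·(t^4 + t) = t^6 + t^3.
Reduce using t^5 ≡ t^3 + t^2 + t + 1 (mod t^5 + t^3 + t^2 + t + 1).
Reduced: t^4 + t^2 + t.

t^4 + t^2 + t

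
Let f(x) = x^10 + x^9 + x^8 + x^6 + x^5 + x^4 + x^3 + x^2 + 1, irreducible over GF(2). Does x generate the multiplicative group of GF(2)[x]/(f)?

Yes

|GF(2^10)^×| = 2^10 − 1 = 1023. Prime factorization: 1023 = 3·11·31.
f is primitive ⇔ x has order 1023 in GF(2)[x]/(f), i.e. x^(1023/q) ≠ 1 for each prime q | 1023.
x^(341) mod f = x^6 + x^5 + x^2 + x + 1.
x^(93) mod f = x^8 + x^7 + x^6 + x^4 + x^2.
x^(33) mod f = x^9 + x^6 + x^4 + x^3.
None equal 1, so x has full order 1023; f is primitive.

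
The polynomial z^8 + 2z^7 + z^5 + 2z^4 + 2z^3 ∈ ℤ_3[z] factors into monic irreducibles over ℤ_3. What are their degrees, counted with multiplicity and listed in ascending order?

1, 1, 1, 2, 3

Write h(z) = z^8 + 2z^7 + z^5 + 2z^4 + 2z^3.
Roots in ℤ_3: h(0) = 0 → root; h(1) = 2; h(2) = 1.
Linear factors from roots: (z).
Complete factorization: h(z) = (z)^3·(z^2 + 1)·(z^3 + 2z^2 + 2z + 2).
Factor degrees with multiplicity: 1 + 1 + 1 + 2 + 3 = 8.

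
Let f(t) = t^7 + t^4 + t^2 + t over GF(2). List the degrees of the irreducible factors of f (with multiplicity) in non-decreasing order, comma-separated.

1, 1, 1, 1, 3

Roots in GF(2): f(0) = 0 → root; f(1) = 0 → root.
Linear factors from roots: (t), (t + 1).
Complete factorization: f(t) = (t)·(t + 1)^3·(t^3 + t^2 + 1).
Factor degrees with multiplicity: 1 + 1 + 1 + 1 + 3 = 7.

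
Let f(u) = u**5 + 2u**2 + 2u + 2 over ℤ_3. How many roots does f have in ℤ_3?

0

Evaluate at each of the 3 elements of ℤ_3:
f(0) = 2; f(1) = 1; f(2) = 1.
No element is a root.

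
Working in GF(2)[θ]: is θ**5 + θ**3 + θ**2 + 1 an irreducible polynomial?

No

Write g(θ) = θ**5 + θ**3 + θ**2 + 1.
Check for roots in GF(2): g(0) = 1; g(1) = 0 → root.
g(1) = 0, so (θ − 1) divides g(θ); g is reducible.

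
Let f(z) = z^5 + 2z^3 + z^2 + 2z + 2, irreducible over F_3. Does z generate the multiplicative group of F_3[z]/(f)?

No

|GF(3^5)^×| = 3^5 − 1 = 242. Prime factorization: 242 = 2·11^2.
f is primitive ⇔ z has order 242 in GF(3)[z]/(f), i.e. z^(242/q) ≠ 1 for each prime q | 242.
z^(121) mod f = 1
z^(22) mod f = 1
Since z^(121) = 1, the order of z divides 121 < 242; not primitive.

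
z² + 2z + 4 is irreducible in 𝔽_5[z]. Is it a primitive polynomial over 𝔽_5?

No

Write f(z) = z² + 2z + 4.
|GF(5^2)^×| = 5^2 − 1 = 24. Prime factorization: 24 = 2^3·3.
f is primitive ⇔ z has order 24 in GF(5)[z]/(f), i.e. z^(24/q) ≠ 1 for each prime q | 24.
z^(12) mod f = 1
z^(8) mod f = 2z + 4.
Since z^(12) = 1, the order of z divides 12 < 24; not primitive.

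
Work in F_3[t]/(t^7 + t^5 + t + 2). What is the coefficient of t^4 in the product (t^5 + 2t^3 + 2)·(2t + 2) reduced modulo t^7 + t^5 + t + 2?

Multiply in F_3[t]: (t^5 + 2t^3 + 2)·(2t + 2) = 2t^6 + 2t^5 + t^4 + t^3 + t + 1.
Reduced: 2t^6 + 2t^5 + t^4 + t^3 + t + 1.

1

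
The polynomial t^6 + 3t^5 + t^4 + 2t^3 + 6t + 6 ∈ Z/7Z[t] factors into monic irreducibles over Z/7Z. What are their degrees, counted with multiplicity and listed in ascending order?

Write f(t) = t^6 + 3t^5 + t^4 + 2t^3 + 6t + 6.
Linear factors from roots: (t + 5), (t + 4).
Complete factorization: f(t) = (t + 4)·(t + 5)·(t^4 + t^3 + 3t + 1).
Factor degrees with multiplicity: 1 + 1 + 4 = 6.

1, 1, 4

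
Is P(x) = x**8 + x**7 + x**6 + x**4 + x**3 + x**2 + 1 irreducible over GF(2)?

Yes

Check for roots in GF(2): P(0) = 1; P(1) = 1.
No roots, so no linear factors.
Monic irreducibles of degree 2 over GF(2): x**2 + x + 1.
None of them divide P (all give nonzero remainder).
Monic irreducibles of degree 3 over GF(2): x**3 + x + 1, x**3 + x**2 + 1.
None of them divide P (all give nonzero remainder).
Monic irreducibles of degree 4 over GF(2): x**4 + x + 1, x**4 + x**3 + 1, x**4 + x**3 + x**2 + x + 1.
None of them divide P (all give nonzero remainder).
No irreducible factor of degree ≤ 4 exists, so P is irreducible over GF(2).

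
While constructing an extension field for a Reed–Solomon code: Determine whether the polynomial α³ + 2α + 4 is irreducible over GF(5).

Write h(α) = α³ + 2α + 4.
Check for roots in GF(5): h(0) = 4; h(1) = 2; h(2) = 1; h(3) = 2; h(4) = 1.
No roots. A degree-3 polynomial over a field with no linear factor is irreducible.

Yes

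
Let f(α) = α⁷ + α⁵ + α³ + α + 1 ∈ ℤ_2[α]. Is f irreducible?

Check for roots in ℤ_2: f(0) = 1; f(1) = 1.
No roots, so no linear factors.
Monic irreducibles of degree 2 over GF(2): α² + α + 1.
None of them divide f (all give nonzero remainder).
Monic irreducibles of degree 3 over GF(2): α³ + α + 1, α³ + α² + 1.
None of them divide f (all give nonzero remainder).
No irreducible factor of degree ≤ 3 exists, so f is irreducible over GF(2).

Yes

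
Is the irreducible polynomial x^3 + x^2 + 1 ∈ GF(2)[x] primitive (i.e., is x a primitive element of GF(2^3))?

Write f(x) = x^3 + x^2 + 1.
|GF(2^3)^×| = 2^3 − 1 = 7. Prime factorization: 7 = 7.
f is primitive ⇔ x has order 7 in GF(2)[x]/(f), i.e. x^(7/q) ≠ 1 for each prime q | 7.
x^(1) mod f = x.
None equal 1, so x has full order 7; f is primitive.

Yes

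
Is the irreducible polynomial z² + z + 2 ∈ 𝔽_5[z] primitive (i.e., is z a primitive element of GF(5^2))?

Write f(z) = z² + z + 2.
|GF(5^2)^×| = 5^2 − 1 = 24. Prime factorization: 24 = 2^3·3.
f is primitive ⇔ z has order 24 in GF(5)[z]/(f), i.e. z^(24/q) ≠ 1 for each prime q | 24.
z^(12) mod f = 4.
z^(8) mod f = 3z + 1.
None equal 1, so z has full order 24; f is primitive.

Yes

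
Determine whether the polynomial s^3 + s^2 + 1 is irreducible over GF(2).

Yes

Write f(s) = s^3 + s^2 + 1.
Check for roots in GF(2): f(0) = 1; f(1) = 1.
No roots. A degree-3 polynomial over a field with no linear factor is irreducible.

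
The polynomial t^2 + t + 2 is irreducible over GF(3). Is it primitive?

Write f(t) = t^2 + t + 2.
|GF(3^2)^×| = 3^2 − 1 = 8. Prime factorization: 8 = 2^3.
f is primitive ⇔ t has order 8 in GF(3)[t]/(f), i.e. t^(8/q) ≠ 1 for each prime q | 8.
t^(4) mod f = 2.
None equal 1, so t has full order 8; f is primitive.

Yes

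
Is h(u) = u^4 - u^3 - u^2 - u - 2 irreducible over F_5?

Check for roots in F_5: h(0) = 3; h(1) = 1; h(2) = 0 → root; h(3) = 0 → root; h(4) = 0 → root.
h(2) = 0, so (u − 2) divides h(u); h is reducible.

No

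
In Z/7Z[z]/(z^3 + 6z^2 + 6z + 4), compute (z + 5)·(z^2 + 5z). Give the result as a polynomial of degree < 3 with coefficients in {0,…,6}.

Multiply in Z/7Z[z]: (z + 5)·(z^2 + 5z) = z^3 + 3z^2 + 4z.
Reduce using z^3 ≡ z^2 + z + 3 (mod z^3 + 6z^2 + 6z + 4).
Reduced: 4z^2 + 5z + 3.

4z^2 + 5z + 3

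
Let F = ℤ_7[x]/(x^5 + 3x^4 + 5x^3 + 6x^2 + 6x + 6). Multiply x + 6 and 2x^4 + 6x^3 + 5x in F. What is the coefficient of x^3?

Multiply in ℤ_7[x]: (x + 6)·(2x^4 + 6x^3 + 5x) = 2x^5 + 4x^4 + x^3 + 5x^2 + 2x.
Reduce using x^5 ≡ 4x^4 + 2x^3 + x^2 + x + 1 (mod x^5 + 3x^4 + 5x^3 + 6x^2 + 6x + 6).
Reduced: 5x^4 + 5x^3 + 4x + 2.

5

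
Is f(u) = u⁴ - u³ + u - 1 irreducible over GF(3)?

No

Check for roots in GF(3): f(0) = 2; f(1) = 0 → root; f(2) = 0 → root.
f(1) = 0, so (u − 1) divides f(u); f is reducible.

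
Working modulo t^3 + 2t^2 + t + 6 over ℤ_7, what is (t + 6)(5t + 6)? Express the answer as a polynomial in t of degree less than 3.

Multiply in ℤ_7[t]: (t + 6)·(5t + 6) = 5t^2 + t + 1.
Reduced: 5t^2 + t + 1.

5t^2 + t + 1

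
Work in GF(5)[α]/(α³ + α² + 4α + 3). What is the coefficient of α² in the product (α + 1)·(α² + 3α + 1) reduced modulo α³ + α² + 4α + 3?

Multiply in GF(5)[α]: (α + 1)·(α² + 3α + 1) = α³ + 4α² + 4α + 1.
Reduce using α³ ≡ 4α² + α + 2 (mod α³ + α² + 4α + 3).
Reduced: 3α² + 3.

3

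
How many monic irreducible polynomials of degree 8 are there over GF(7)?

720300

By the necklace-counting formula, N_7(8) = (1/8) Σ_{d|8} μ(8/d)·7^d.
Divisors of 8: 1, 2, 4, 8; μ(8/d) for each: 0, 0, -1, 1.
Σ = − 7^4 + 7^8 = 5762400.
N = 5762400/8 = 720300.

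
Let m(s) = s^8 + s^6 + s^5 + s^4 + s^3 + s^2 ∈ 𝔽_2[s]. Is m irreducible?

Check for roots in 𝔽_2: m(0) = 0 → root; m(1) = 0 → root.
m(0) = 0, so (s) divides m(s); m is reducible.

No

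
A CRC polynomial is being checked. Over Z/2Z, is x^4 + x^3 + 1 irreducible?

Write h(x) = x^4 + x^3 + 1.
Check for roots in Z/2Z: h(0) = 1; h(1) = 1.
No roots, so no linear factors.
Monic irreducibles of degree 2 over GF(2): x^2 + x + 1.
None of them divide h (all give nonzero remainder).
No irreducible factor of degree ≤ 2 exists, so h is irreducible over GF(2).

Yes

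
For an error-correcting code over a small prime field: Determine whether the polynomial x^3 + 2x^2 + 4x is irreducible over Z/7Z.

No

Write f(x) = x^3 + 2x^2 + 4x.
Check for roots in Z/7Z: f(0) = 0 → root; f(1) = 0 → root; f(2) = 3; f(3) = 1; f(4) = 0 → root; f(5) = 6; f(6) = 4.
f(0) = 0, so (x) divides f(x); f is reducible.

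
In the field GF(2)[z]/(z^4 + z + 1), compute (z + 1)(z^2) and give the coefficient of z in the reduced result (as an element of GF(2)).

0

Multiply in GF(2)[z]: (z + 1)·(z^2) = z^3 + z^2.
Reduced: z^3 + z^2.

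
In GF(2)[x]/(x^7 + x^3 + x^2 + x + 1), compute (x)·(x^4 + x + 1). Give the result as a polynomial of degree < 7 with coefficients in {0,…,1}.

x^5 + x^2 + x

Multiply in GF(2)[x]: (x)·(x^4 + x + 1) = x^5 + x^2 + x.
Reduced: x^5 + x^2 + x.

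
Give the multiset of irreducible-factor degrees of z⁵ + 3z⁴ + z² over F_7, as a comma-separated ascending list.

Write f(z) = z⁵ + 3z⁴ + z².
Linear factors from roots: (z), (z + 5).
Complete factorization: f(z) = (z + 5)·(z)^2·(z² + 5z + 3).
Factor degrees with multiplicity: 1 + 1 + 1 + 2 = 5.

1, 1, 1, 2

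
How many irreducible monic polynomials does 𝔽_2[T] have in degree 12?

x^(2^12) − x is the product of all monic irreducibles of degree dividing 12; Möbius inversion gives N = (1/12) Σ μ(12/d)·2^d.
Divisors of 12: 1, 2, 3, 4, 6, 12; μ(12/d) for each: 0, 1, 0, -1, -1, 1.
Σ = 2^2 − 2^4 − 2^6 + 2^12 = 4020.
N = 4020/12 = 335.

335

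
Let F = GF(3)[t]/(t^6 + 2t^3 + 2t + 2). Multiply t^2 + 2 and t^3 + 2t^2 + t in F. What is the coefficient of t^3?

Multiply in GF(3)[t]: (t^2 + 2)·(t^3 + 2t^2 + t) = t^5 + 2t^4 + t^2 + 2t.
Reduced: t^5 + 2t^4 + t^2 + 2t.

0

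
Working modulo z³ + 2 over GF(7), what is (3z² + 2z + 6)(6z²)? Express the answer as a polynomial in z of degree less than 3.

Multiply in GF(7)[z]: (3z² + 2z + 6)·(6z²) = 4z⁴ + 5z³ + z².
Reduce using z³ ≡ 5 (mod z³ + 2).
Reduced: z² + 6z + 4.

z^2 + 6z + 4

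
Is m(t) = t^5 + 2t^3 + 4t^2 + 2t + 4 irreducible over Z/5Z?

Check for roots in Z/5Z: m(0) = 4; m(1) = 3; m(2) = 2; m(3) = 3; m(4) = 3.
No roots, so no linear factors.
Degree-2 irreducible divisors: test the 10 monic irreducibles of degree 2 over GF(5).
None of them divide m (all give nonzero remainder).
No irreducible factor of degree ≤ 2 exists, so m is irreducible over GF(5).

Yes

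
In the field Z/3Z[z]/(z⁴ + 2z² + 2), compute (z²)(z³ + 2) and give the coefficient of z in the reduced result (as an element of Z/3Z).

1

Multiply in Z/3Z[z]: (z²)·(z³ + 2) = z⁵ + 2z².
Reduce using z⁴ ≡ z² + 1 (mod z⁴ + 2z² + 2).
Reduced: z³ + 2z² + z.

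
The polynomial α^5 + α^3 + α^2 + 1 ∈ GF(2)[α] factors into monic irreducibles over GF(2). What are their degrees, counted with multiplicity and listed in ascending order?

1, 1, 1, 2

Write h(α) = α^5 + α^3 + α^2 + 1.
Roots in GF(2): h(0) = 1; h(1) = 0 → root.
Linear factors from roots: (α + 1).
Complete factorization: h(α) = (α + 1)^3·(α^2 + α + 1).
Factor degrees with multiplicity: 1 + 1 + 1 + 2 = 5.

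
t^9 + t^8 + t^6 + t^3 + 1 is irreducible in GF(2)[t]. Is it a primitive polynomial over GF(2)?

No

Write f(t) = t^9 + t^8 + t^6 + t^3 + 1.
|GF(2^9)^×| = 2^9 − 1 = 511. Prime factorization: 511 = 7·73.
f is primitive ⇔ t has order 511 in GF(2)[t]/(f), i.e. t^(511/q) ≠ 1 for each prime q | 511.
t^(73) mod f = 1
t^(7) mod f = t^7.
Since t^(73) = 1, the order of t divides 73 < 511; not primitive.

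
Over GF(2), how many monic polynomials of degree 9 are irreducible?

56

x^(2^9) − x is the product of all monic irreducibles of degree dividing 9; Möbius inversion gives N = (1/9) Σ μ(9/d)·2^d.
Divisors of 9: 1, 3, 9; μ(9/d) for each: 0, -1, 1.
Σ = − 2^3 + 2^9 = 504.
N = 504/9 = 56.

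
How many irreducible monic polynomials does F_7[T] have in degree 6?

By the necklace-counting formula, N_7(6) = (1/6) Σ_{d|6} μ(6/d)·7^d.
Divisors of 6: 1, 2, 3, 6; μ(6/d) for each: 1, -1, -1, 1.
Σ = 7^1 − 7^2 − 7^3 + 7^6 = 117264.
N = 117264/6 = 19544.

19544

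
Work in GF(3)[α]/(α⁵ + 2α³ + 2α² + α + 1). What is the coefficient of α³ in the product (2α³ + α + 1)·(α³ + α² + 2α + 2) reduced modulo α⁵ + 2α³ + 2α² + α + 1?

Multiply in GF(3)[α]: (2α³ + α + 1)·(α³ + α² + 2α + 2) = 2α⁶ + 2α⁵ + 2α⁴ + α + 2.
Reduce using α⁵ ≡ α³ + α² + 2α + 2 (mod α⁵ + 2α³ + 2α² + α + 1).
Reduced: α⁴ + α³.

1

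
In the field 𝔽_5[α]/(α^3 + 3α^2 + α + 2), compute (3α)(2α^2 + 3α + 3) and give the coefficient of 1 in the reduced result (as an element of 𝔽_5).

3

Multiply in 𝔽_5[α]: (3α)·(2α^2 + 3α + 3) = α^3 + 4α^2 + 4α.
Reduce using α^3 ≡ 2α^2 + 4α + 3 (mod α^3 + 3α^2 + α + 2).
Reduced: α^2 + 3α + 3.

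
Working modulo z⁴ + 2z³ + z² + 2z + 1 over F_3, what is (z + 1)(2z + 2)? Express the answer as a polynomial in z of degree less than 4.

Multiply in F_3[z]: (z + 1)·(2z + 2) = 2z² + z + 2.
Reduced: 2z² + z + 2.

2z^2 + z + 2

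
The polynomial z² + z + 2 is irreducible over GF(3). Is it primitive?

Yes

Write f(z) = z² + z + 2.
|GF(3^2)^×| = 3^2 − 1 = 8. Prime factorization: 8 = 2^3.
f is primitive ⇔ z has order 8 in GF(3)[z]/(f), i.e. z^(8/q) ≠ 1 for each prime q | 8.
z^(4) mod f = 2.
None equal 1, so z has full order 8; f is primitive.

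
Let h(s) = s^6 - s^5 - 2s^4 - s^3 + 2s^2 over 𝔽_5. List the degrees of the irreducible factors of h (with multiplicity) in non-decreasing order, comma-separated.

1, 1, 1, 1, 2

Roots in 𝔽_5: h(0) = 0 → root; h(1) = 4; h(2) = 0 → root; h(3) = 0 → root; h(4) = 3.
Linear factors from roots: (s), (s - 2), (s + 2).
Complete factorization: h(s) = (s + 2)·(s - 2)·(s)^2·(s^2 - s + 2).
Factor degrees with multiplicity: 1 + 1 + 1 + 1 + 2 = 6.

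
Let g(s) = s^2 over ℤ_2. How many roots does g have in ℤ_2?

1

Evaluate at each of the 2 elements of ℤ_2:
g(0) = 0 → root; g(1) = 1.
Roots: {0}.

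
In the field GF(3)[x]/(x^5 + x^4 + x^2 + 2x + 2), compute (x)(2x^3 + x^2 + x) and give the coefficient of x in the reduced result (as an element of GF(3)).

0

Multiply in GF(3)[x]: (x)·(2x^3 + x^2 + x) = 2x^4 + x^3 + x^2.
Reduced: 2x^4 + x^3 + x^2.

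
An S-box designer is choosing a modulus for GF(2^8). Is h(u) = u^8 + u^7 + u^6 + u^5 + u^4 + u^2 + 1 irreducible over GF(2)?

Check for roots in GF(2): h(0) = 1; h(1) = 1.
No roots, so no linear factors.
Monic irreducibles of degree 2 over GF(2): u^2 + u + 1.
None of them divide h (all give nonzero remainder).
Monic irreducibles of degree 3 over GF(2): u^3 + u + 1, u^3 + u^2 + 1.
None of them divide h (all give nonzero remainder).
Monic irreducibles of degree 4 over GF(2): u^4 + u + 1, u^4 + u^3 + 1, u^4 + u^3 + u^2 + u + 1.
None of them divide h (all give nonzero remainder).
No irreducible factor of degree ≤ 4 exists, so h is irreducible over GF(2).

Yes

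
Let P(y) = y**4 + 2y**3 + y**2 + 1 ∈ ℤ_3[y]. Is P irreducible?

Check for roots in ℤ_3: P(0) = 1; P(1) = 2; P(2) = 1.
No roots, so no linear factors.
Monic irreducibles of degree 2 over GF(3): y**2 + 1, y**2 + y + 2, y**2 + 2y + 2.
None of them divide P (all give nonzero remainder).
No irreducible factor of degree ≤ 2 exists, so P is irreducible over GF(3).

Yes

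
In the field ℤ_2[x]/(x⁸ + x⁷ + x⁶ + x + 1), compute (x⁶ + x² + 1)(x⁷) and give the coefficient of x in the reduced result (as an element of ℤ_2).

Multiply in ℤ_2[x]: (x⁶ + x² + 1)·(x⁷) = x¹³ + x⁹ + x⁷.
Reduce using x⁸ ≡ x⁷ + x⁶ + x + 1 (mod x⁸ + x⁷ + x⁶ + x + 1).
Reduced: x⁴ + x³ + x² + x + 1.

1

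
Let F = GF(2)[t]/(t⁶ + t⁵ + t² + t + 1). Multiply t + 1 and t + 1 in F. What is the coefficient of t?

Multiply in GF(2)[t]: (t + 1)·(t + 1) = t² + 1.
Reduced: t² + 1.

0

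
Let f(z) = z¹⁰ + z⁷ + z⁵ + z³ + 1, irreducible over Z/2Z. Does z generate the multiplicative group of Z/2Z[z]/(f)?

No

|GF(2^10)^×| = 2^10 − 1 = 1023. Prime factorization: 1023 = 3·11·31.
f is primitive ⇔ z has order 1023 in GF(2)[z]/(f), i.e. z^(1023/q) ≠ 1 for each prime q | 1023.
z^(341) mod f = z⁸ + z⁶ + z⁴ + z.
z^(93) mod f = z⁹ + z⁷ + z⁶ + z⁴ + z + 1.
z^(33) mod f = 1
Since z^(33) = 1, the order of z divides 33 < 1023; not primitive.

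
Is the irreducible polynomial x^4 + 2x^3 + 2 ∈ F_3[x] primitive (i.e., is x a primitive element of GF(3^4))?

Yes

Write f(x) = x^4 + 2x^3 + 2.
|GF(3^4)^×| = 3^4 − 1 = 80. Prime factorization: 80 = 2^4·5.
f is primitive ⇔ x has order 80 in GF(3)[x]/(f), i.e. x^(80/q) ≠ 1 for each prime q | 80.
x^(40) mod f = 2.
x^(16) mod f = 2x^2 + x + 2.
None equal 1, so x has full order 80; f is primitive.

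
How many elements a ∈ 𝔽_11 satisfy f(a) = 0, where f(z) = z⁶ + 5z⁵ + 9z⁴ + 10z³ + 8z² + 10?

Evaluate at each of the 11 elements of 𝔽_11:
f(0) = 10; f(1) = 10; f(2) = 6; f(3) = 0 → root; f(4) = 0 → root; f(5) = 0 → root; f(6) = 9; f(7) = 8; f(8) = 0 → root; f(9) = 10; f(10) = 2.
Roots: {3, 4, 5, 8}.

4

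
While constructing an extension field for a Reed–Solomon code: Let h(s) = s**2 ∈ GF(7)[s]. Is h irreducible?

No

Check for roots in GF(7): h(0) = 0 → root; h(1) = 1; h(2) = 4; h(3) = 2; h(4) = 2; h(5) = 4; h(6) = 1.
h(0) = 0, so (s) divides h(s); h is reducible.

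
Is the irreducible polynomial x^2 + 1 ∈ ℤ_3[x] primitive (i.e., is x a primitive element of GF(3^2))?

Write f(x) = x^2 + 1.
|GF(3^2)^×| = 3^2 − 1 = 8. Prime factorization: 8 = 2^3.
f is primitive ⇔ x has order 8 in GF(3)[x]/(f), i.e. x^(8/q) ≠ 1 for each prime q | 8.
x^(4) mod f = 1
Since x^(4) = 1, the order of x divides 4 < 8; not primitive.

No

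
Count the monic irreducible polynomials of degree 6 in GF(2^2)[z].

The number of monic irreducibles of degree 6 over GF(4) is (1/6)·Σ_{d∣6} μ(6/d) 4^d.
Divisors of 6: 1, 2, 3, 6; μ(6/d) for each: 1, -1, -1, 1.
Σ = 4^1 − 4^2 − 4^3 + 4^6 = 4020.
N = 4020/6 = 670.

670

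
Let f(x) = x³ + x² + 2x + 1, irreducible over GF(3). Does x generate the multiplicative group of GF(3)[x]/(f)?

|GF(3^3)^×| = 3^3 − 1 = 26. Prime factorization: 26 = 2·13.
f is primitive ⇔ x has order 26 in GF(3)[x]/(f), i.e. x^(26/q) ≠ 1 for each prime q | 26.
x^(13) mod f = 2.
x^(2) mod f = x².
None equal 1, so x has full order 26; f is primitive.

Yes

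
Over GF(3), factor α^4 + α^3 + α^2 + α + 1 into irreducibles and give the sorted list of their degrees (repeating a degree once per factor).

Write f(α) = α^4 + α^3 + α^2 + α + 1.
Roots in GF(3): f(0) = 1; f(1) = 2; f(2) = 1.
Complete factorization: f(α) = (α^4 + α^3 + α^2 + α + 1).
Factor degrees with multiplicity: 4 = 4.

4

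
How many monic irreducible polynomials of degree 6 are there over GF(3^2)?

The number of monic irreducibles of degree 6 over GF(9) is (1/6)·Σ_{d∣6} μ(6/d) 9^d.
Divisors of 6: 1, 2, 3, 6; μ(6/d) for each: 1, -1, -1, 1.
Σ = 9^1 − 9^2 − 9^3 + 9^6 = 530640.
N = 530640/6 = 88440.

88440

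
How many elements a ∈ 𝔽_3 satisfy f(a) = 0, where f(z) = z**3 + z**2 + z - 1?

Evaluate at each of the 3 elements of 𝔽_3:
f(0) = 2; f(1) = 2; f(2) = 1.
No element is a root.

0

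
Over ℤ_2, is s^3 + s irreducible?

Write P(s) = s^3 + s.
Check for roots in ℤ_2: P(0) = 0 → root; P(1) = 0 → root.
P(0) = 0, so (s) divides P(s); P is reducible.

No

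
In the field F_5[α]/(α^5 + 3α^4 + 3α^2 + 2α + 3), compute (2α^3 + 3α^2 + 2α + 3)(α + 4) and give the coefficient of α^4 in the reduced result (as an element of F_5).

2

Multiply in F_5[α]: (2α^3 + 3α^2 + 2α + 3)·(α + 4) = 2α^4 + α^3 + 4α^2 + α + 2.
Reduced: 2α^4 + α^3 + 4α^2 + α + 2.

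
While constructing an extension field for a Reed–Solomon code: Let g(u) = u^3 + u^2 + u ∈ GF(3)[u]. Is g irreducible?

Check for roots in GF(3): g(0) = 0 → root; g(1) = 0 → root; g(2) = 2.
g(0) = 0, so (u) divides g(u); g is reducible.

No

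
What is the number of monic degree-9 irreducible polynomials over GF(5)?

x^(5^9) − x is the product of all monic irreducibles of degree dividing 9; Möbius inversion gives N = (1/9) Σ μ(9/d)·5^d.
Divisors of 9: 1, 3, 9; μ(9/d) for each: 0, -1, 1.
Σ = − 5^3 + 5^9 = 1953000.
N = 1953000/9 = 217000.

217000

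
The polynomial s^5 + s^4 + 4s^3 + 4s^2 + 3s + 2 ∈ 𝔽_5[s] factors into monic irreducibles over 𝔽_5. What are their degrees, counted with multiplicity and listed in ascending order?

1, 2, 2

Write g(s) = s^5 + s^4 + 4s^3 + 4s^2 + 3s + 2.
Roots in 𝔽_5: g(0) = 2; g(1) = 0 → root; g(2) = 4; g(3) = 4; g(4) = 4.
Linear factors from roots: (s + 4).
Complete factorization: g(s) = (s + 4)·(s^2 + 3s + 3)·(s^2 + 4s + 1).
Factor degrees with multiplicity: 1 + 2 + 2 = 5.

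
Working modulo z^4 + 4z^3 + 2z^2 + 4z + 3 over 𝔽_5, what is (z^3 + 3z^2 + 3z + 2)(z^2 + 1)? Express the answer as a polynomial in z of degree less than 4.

Multiply in 𝔽_5[z]: (z^3 + 3z^2 + 3z + 2)·(z^2 + 1) = z^5 + 3z^4 + 4z^3 + 3z + 2.
Reduce using z^4 ≡ z^3 + 3z^2 + z + 2 (mod z^4 + 4z^3 + 2z^2 + 4z + 3).
Reduced: z^3 + 3z^2 + 4z.

z^3 + 3z^2 + 4z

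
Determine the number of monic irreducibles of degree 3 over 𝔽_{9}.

240

Gauss's count: N_{9}(3) = (1/3) Σ_{d|3} μ(3/d)·9^d.
Divisors of 3: 1, 3; μ(3/d) for each: -1, 1.
Σ = − 9^1 + 9^3 = 720.
N = 720/3 = 240.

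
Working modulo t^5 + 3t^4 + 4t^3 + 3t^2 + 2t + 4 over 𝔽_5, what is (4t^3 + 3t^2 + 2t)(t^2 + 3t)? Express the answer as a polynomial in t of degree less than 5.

3t^4 + 4t^2 + 2t + 4

Multiply in 𝔽_5[t]: (4t^3 + 3t^2 + 2t)·(t^2 + 3t) = 4t^5 + t^3 + t^2.
Reduce using t^5 ≡ 2t^4 + t^3 + 2t^2 + 3t + 1 (mod t^5 + 3t^4 + 4t^3 + 3t^2 + 2t + 4).
Reduced: 3t^4 + 4t^2 + 2t + 4.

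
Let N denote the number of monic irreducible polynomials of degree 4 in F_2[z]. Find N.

3

x^(2^4) − x is the product of all monic irreducibles of degree dividing 4; Möbius inversion gives N = (1/4) Σ μ(4/d)·2^d.
Divisors of 4: 1, 2, 4; μ(4/d) for each: 0, -1, 1.
Σ = − 2^2 + 2^4 = 12.
N = 12/4 = 3.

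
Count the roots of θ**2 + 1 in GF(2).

1

Write g(θ) = θ**2 + 1.
Evaluate at each of the 2 elements of GF(2):
g(0) = 1; g(1) = 0 → root.
Roots: {1}.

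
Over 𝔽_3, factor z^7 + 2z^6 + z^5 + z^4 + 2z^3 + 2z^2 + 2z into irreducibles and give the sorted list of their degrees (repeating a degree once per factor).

Write g(z) = z^7 + 2z^6 + z^5 + z^4 + 2z^3 + 2z^2 + 2z.
Roots in 𝔽_3: g(0) = 0 → root; g(1) = 2; g(2) = 2.
Linear factors from roots: (z).
Complete factorization: g(z) = (z)·(z^2 + 2z + 2)·(z^2 + 1)^2.
Factor degrees with multiplicity: 1 + 2 + 2 + 2 = 7.

1, 2, 2, 2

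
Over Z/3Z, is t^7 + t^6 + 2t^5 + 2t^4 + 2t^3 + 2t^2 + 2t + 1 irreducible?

Write m(t) = t^7 + t^6 + 2t^5 + 2t^4 + 2t^3 + 2t^2 + 2t + 1.
Check for roots in Z/3Z: m(0) = 1; m(1) = 1; m(2) = 2.
No roots, so no linear factors.
Monic irreducibles of degree 2 over GF(3): t^2 + 1, t^2 + t + 2, t^2 + 2t + 2.
None of them divide m (all give nonzero remainder).
Degree-3 irreducible divisors: test the 8 monic irreducibles of degree 3 over GF(3).
None of them divide m (all give nonzero remainder).
No irreducible factor of degree ≤ 3 exists, so m is irreducible over GF(3).

Yes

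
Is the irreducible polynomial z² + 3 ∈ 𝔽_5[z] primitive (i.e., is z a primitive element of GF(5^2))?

Write f(z) = z² + 3.
|GF(5^2)^×| = 5^2 − 1 = 24. Prime factorization: 24 = 2^3·3.
f is primitive ⇔ z has order 24 in GF(5)[z]/(f), i.e. z^(24/q) ≠ 1 for each prime q | 24.
z^(12) mod f = 4.
z^(8) mod f = 1
Since z^(8) = 1, the order of z divides 8 < 24; not primitive.

No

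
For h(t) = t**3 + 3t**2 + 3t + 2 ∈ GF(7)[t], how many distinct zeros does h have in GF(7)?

Evaluate at each of the 7 elements of GF(7):
h(0) = 2; h(1) = 2; h(2) = 0 → root; h(3) = 2; h(4) = 0 → root; h(5) = 0 → root; h(6) = 1.
Roots: {2, 4, 5}.

3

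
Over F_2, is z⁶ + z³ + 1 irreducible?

Yes

Write P(z) = z⁶ + z³ + 1.
Check for roots in F_2: P(0) = 1; P(1) = 1.
No roots, so no linear factors.
Monic irreducibles of degree 2 over GF(2): z² + z + 1.
None of them divide P (all give nonzero remainder).
Monic irreducibles of degree 3 over GF(2): z³ + z + 1, z³ + z² + 1.
None of them divide P (all give nonzero remainder).
No irreducible factor of degree ≤ 3 exists, so P is irreducible over GF(2).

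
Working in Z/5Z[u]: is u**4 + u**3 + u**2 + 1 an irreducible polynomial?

Yes

Write g(u) = u**4 + u**3 + u**2 + 1.
Check for roots in Z/5Z: g(0) = 1; g(1) = 4; g(2) = 4; g(3) = 3; g(4) = 2.
No roots, so no linear factors.
Degree-2 irreducible divisors: test the 10 monic irreducibles of degree 2 over GF(5).
None of them divide g (all give nonzero remainder).
No irreducible factor of degree ≤ 2 exists, so g is irreducible over GF(5).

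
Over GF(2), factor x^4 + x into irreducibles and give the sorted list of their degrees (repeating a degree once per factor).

1, 1, 2

Write g(x) = x^4 + x.
Roots in GF(2): g(0) = 0 → root; g(1) = 0 → root.
Linear factors from roots: (x), (x + 1).
Complete factorization: g(x) = (x)·(x + 1)·(x^2 + x + 1).
Factor degrees with multiplicity: 1 + 1 + 2 = 4.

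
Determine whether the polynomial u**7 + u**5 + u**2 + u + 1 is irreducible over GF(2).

Yes

Write m(u) = u**7 + u**5 + u**2 + u + 1.
Check for roots in GF(2): m(0) = 1; m(1) = 1.
No roots, so no linear factors.
Monic irreducibles of degree 2 over GF(2): u**2 + u + 1.
None of them divide m (all give nonzero remainder).
Monic irreducibles of degree 3 over GF(2): u**3 + u + 1, u**3 + u**2 + 1.
None of them divide m (all give nonzero remainder).
No irreducible factor of degree ≤ 3 exists, so m is irreducible over GF(2).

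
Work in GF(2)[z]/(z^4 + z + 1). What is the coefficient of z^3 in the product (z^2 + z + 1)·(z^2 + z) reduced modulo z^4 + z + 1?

0

Multiply in GF(2)[z]: (z^2 + z + 1)·(z^2 + z) = z^4 + z.
Reduce using z^4 ≡ z + 1 (mod z^4 + z + 1).
Reduced: 1.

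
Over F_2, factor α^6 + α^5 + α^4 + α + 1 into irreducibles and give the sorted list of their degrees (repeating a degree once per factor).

Write f(α) = α^6 + α^5 + α^4 + α + 1.
Roots in F_2: f(0) = 1; f(1) = 1.
Complete factorization: f(α) = (α^6 + α^5 + α^4 + α + 1).
Factor degrees with multiplicity: 6 = 6.

6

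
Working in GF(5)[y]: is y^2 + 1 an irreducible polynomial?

No

Write g(y) = y^2 + 1.
Check for roots in GF(5): g(0) = 1; g(1) = 2; g(2) = 0 → root; g(3) = 0 → root; g(4) = 2.
g(2) = 0, so (y − 2) divides g(y); g is reducible.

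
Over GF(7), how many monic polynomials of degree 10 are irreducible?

28245840

The number of monic irreducibles of degree 10 over GF(7) is (1/10)·Σ_{d∣10} μ(10/d) 7^d.
Divisors of 10: 1, 2, 5, 10; μ(10/d) for each: 1, -1, -1, 1.
Σ = 7^1 − 7^2 − 7^5 + 7^10 = 282458400.
N = 282458400/10 = 28245840.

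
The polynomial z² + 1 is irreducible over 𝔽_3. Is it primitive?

No

Write f(z) = z² + 1.
|GF(3^2)^×| = 3^2 − 1 = 8. Prime factorization: 8 = 2^3.
f is primitive ⇔ z has order 8 in GF(3)[z]/(f), i.e. z^(8/q) ≠ 1 for each prime q | 8.
z^(4) mod f = 1
Since z^(4) = 1, the order of z divides 4 < 8; not primitive.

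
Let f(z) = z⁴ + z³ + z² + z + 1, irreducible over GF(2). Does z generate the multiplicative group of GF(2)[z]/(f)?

No

|GF(2^4)^×| = 2^4 − 1 = 15. Prime factorization: 15 = 3·5.
f is primitive ⇔ z has order 15 in GF(2)[z]/(f), i.e. z^(15/q) ≠ 1 for each prime q | 15.
z^(5) mod f = 1
z^(3) mod f = z³.
Since z^(5) = 1, the order of z divides 5 < 15; not primitive.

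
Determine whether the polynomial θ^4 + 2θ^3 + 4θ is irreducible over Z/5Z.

No

Write f(θ) = θ^4 + 2θ^3 + 4θ.
Check for roots in Z/5Z: f(0) = 0 → root; f(1) = 2; f(2) = 0 → root; f(3) = 2; f(4) = 0 → root.
f(0) = 0, so (θ) divides f(θ); f is reducible.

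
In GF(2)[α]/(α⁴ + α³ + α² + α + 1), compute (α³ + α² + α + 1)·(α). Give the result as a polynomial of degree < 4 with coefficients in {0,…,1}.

Multiply in GF(2)[α]: (α³ + α² + α + 1)·(α) = α⁴ + α³ + α² + α.
Reduce using α⁴ ≡ α³ + α² + α + 1 (mod α⁴ + α³ + α² + α + 1).
Reduced: 1.

1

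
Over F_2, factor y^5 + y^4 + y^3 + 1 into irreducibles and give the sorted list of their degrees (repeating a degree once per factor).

Write f(y) = y^5 + y^4 + y^3 + 1.
Roots in F_2: f(0) = 1; f(1) = 0 → root.
Linear factors from roots: (y + 1).
Complete factorization: f(y) = (y + 1)^2·(y^3 + y^2 + 1).
Factor degrees with multiplicity: 1 + 1 + 3 = 5.

1, 1, 3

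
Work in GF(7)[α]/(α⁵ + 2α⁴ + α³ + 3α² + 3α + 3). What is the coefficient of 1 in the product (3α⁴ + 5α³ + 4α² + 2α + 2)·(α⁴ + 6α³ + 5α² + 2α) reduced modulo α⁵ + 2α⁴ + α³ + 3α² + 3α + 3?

0

Multiply in GF(7)[α]: (3α⁴ + 5α³ + 4α² + 2α + 2)·(α⁴ + 6α³ + 5α² + 2α) = 3α⁸ + 2α⁷ + α⁵ + 2α⁴ + 2α³ + 4α.
Reduce using α⁵ ≡ 5α⁴ + 6α³ + 4α² + 4α + 4 (mod α⁵ + 2α⁴ + α³ + 3α² + 3α + 3).
Reduced: 4α³ + 4α² + 3α.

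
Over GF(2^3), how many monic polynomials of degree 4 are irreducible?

1008

By the necklace-counting formula, N_8(4) = (1/4) Σ_{d|4} μ(4/d)·8^d.
Divisors of 4: 1, 2, 4; μ(4/d) for each: 0, -1, 1.
Σ = − 8^2 + 8^4 = 4032.
N = 4032/4 = 1008.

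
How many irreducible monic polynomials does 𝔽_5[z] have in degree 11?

Gauss's count: N_{5}(11) = (1/11) Σ_{d|11} μ(11/d)·5^d.
Divisors of 11: 1, 11; μ(11/d) for each: -1, 1.
Σ = − 5^1 + 5^11 = 48828120.
N = 48828120/11 = 4438920.

4438920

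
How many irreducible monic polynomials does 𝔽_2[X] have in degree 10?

x^(2^10) − x is the product of all monic irreducibles of degree dividing 10; Möbius inversion gives N = (1/10) Σ μ(10/d)·2^d.
Divisors of 10: 1, 2, 5, 10; μ(10/d) for each: 1, -1, -1, 1.
Σ = 2^1 − 2^2 − 2^5 + 2^10 = 990.
N = 990/10 = 99.

99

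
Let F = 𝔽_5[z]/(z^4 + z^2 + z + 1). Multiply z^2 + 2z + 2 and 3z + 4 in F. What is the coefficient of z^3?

Multiply in 𝔽_5[z]: (z^2 + 2z + 2)·(3z + 4) = 3z^3 + 4z + 3.
Reduced: 3z^3 + 4z + 3.

3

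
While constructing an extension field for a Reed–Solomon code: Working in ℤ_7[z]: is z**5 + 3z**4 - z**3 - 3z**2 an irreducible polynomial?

No

Write g(z) = z**5 + 3z**4 - z**3 - 3z**2.
Check for roots in ℤ_7: g(0) = 0 → root; g(1) = 0 → root; g(2) = 4; g(3) = 5; g(4) = 0 → root; g(5) = 5; g(6) = 0 → root.
g(0) = 0, so (z) divides g(z); g is reducible.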